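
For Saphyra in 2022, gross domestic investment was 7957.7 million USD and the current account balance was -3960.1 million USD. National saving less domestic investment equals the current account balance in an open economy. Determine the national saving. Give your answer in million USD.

3997.6

S = I + CA = 7957.7 + (-3960.1) = 3997.6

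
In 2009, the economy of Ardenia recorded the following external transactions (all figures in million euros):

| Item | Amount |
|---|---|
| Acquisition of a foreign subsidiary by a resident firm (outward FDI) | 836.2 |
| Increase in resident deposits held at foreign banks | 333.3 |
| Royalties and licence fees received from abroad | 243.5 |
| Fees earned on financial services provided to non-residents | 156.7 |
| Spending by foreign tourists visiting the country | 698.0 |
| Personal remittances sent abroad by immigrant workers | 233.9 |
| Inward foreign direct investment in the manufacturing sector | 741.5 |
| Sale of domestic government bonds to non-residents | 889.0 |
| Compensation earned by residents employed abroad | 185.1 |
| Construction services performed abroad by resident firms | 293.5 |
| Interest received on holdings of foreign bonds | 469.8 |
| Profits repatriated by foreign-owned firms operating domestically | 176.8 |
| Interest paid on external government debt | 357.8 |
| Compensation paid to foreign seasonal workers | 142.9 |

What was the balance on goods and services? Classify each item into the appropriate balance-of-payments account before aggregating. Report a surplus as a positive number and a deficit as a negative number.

Services: 156.7 + 698.0 + 243.5 + 293.5 = 1391.7
Trade balance = 0.0 + 1391.7 = 1391.7
(Excluded from the trade balance — financial account: acquisition of a foreign subsidiary by a resident firm (outward FDI) 836.2, increase in resident deposits held at foreign banks 333.3, inward foreign direct investment in the manufacturing sector 741.5, sale of domestic government bonds to non-residents 889.0; secondary income: personal remittances sent abroad by immigrant workers 233.9; primary income: compensation earned by residents employed abroad 185.1, interest received on holdings of foreign bonds 469.8, profits repatriated by foreign-owned firms operating domestically 176.8, interest paid on external government debt 357.8, compensation paid to foreign seasonal workers 142.9.)

1391.7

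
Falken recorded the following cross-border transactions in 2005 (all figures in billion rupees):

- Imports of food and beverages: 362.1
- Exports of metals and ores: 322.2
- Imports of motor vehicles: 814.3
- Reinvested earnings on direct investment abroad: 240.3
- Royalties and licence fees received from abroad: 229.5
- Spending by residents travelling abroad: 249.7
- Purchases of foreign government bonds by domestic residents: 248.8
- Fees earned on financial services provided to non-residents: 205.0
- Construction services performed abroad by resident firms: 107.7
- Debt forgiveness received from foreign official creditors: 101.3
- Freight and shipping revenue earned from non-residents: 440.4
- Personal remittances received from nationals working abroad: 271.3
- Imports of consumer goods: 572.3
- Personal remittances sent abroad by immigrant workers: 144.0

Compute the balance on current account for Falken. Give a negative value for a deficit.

-326.0

Goods: -814.3 - 362.1 + 322.2 - 572.3 = -1426.5
Services: 107.7 + 205.0 + 229.5 + 440.4 - 249.7 = 732.9
Primary income: 240.3
Secondary income: -144.0 + 271.3 = 127.3
Current account = (-1426.5) + 732.9 + 240.3 + 127.3 = -326.0
(Excluded from the current account — financial account: purchases of foreign government bonds by domestic residents 248.8; capital account: debt forgiveness received from foreign official creditors 101.3.)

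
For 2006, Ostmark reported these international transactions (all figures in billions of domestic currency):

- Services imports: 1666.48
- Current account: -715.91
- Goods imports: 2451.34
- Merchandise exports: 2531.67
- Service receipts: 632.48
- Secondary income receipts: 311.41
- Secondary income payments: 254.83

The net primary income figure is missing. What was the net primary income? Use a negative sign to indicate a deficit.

Current account = goods balance + services balance + net primary income + net secondary income
Sum of the known components = -897.09
Net primary income = CA - (known components) = -715.91 - (-897.09) = 181.18

181.18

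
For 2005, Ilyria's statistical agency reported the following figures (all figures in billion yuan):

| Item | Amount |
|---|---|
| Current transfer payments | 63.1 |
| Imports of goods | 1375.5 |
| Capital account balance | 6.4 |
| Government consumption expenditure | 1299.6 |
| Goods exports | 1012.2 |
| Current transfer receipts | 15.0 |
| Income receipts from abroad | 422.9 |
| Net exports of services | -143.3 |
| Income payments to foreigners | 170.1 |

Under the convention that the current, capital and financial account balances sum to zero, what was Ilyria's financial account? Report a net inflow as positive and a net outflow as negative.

Goods balance = 1012.2 - 1375.5 = -363.3
Services balance = -143.3
Trade balance (goods + services) = -363.3 + (-143.3) = -506.6
Net primary income = 422.9 - 170.1 = 252.8
Net secondary income = 15.0 - 63.1 = -48.1
Current account = -506.6 + 252.8 + (-48.1) = -301.9
Financial account = -(-301.9 + 6.4) = 295.5

295.5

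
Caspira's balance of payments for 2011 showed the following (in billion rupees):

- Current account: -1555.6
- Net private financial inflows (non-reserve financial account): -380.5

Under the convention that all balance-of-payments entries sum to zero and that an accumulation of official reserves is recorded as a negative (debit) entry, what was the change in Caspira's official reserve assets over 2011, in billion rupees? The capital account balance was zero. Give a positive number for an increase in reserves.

-1936.1

Official reserve transactions balance = -((-1555.6) + (-380.5)) = 1936.1
An accumulation of reserves is recorded as a debit (negative entry), so the change in the stock of reserves is the negative of that balance.
Change in official reserves = -(1936.1) = -1936.1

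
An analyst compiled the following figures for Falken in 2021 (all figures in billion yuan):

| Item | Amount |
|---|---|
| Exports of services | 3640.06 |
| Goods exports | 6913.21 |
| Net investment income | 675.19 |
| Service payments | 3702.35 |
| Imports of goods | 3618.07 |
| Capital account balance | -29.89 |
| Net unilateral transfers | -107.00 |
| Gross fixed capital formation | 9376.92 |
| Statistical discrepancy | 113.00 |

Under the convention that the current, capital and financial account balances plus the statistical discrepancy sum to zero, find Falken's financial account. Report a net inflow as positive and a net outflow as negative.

Goods balance = 6913.21 - 3618.07 = 3295.14
Services balance = 3640.06 - 3702.35 = -62.29
Trade balance (goods + services) = 3295.14 + (-62.29) = 3232.85
Net primary income = 675.19
Net secondary income = -107.00
Current account = 3232.85 + 675.19 + (-107.00) = 3801.04
Financial account = -(3801.04 + (-29.89) + 113.00) = -3884.15

-3884.15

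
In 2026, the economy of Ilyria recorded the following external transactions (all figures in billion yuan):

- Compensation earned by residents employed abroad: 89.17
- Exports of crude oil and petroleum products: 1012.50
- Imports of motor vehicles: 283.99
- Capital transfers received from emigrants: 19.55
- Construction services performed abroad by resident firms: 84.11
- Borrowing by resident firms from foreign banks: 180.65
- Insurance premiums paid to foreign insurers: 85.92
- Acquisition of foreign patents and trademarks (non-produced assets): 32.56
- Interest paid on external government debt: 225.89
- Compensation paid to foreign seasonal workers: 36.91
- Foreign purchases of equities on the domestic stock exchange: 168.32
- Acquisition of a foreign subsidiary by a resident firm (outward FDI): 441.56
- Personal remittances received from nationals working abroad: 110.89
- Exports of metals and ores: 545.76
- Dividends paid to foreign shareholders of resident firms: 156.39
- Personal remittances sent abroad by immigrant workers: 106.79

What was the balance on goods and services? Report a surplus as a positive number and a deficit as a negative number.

Goods: 545.76 + 1012.50 - 283.99 = 1274.27
Services: 84.11 - 85.92 = -1.81
Trade balance = 1274.27 + (-1.81) = 1272.46
(Excluded from the trade balance — primary income: compensation earned by residents employed abroad 89.17, interest paid on external government debt 225.89, compensation paid to foreign seasonal workers 36.91, dividends paid to foreign shareholders of resident firms 156.39; capital account: capital transfers received from emigrants 19.55, acquisition of foreign patents and trademarks (non-produced assets) 32.56; financial account: borrowing by resident firms from foreign banks 180.65, foreign purchases of equities on the domestic stock exchange 168.32, acquisition of a foreign subsidiary by a resident firm (outward FDI) 441.56; secondary income: personal remittances received from nationals working abroad 110.89, personal remittances sent abroad by immigrant workers 106.79.)

1272.46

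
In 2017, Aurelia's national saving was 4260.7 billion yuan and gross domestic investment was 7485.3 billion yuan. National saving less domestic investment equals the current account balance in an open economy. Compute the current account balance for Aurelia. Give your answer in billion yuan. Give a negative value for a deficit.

CA = S - I = 4260.7 - 7485.3 = -3224.6

-3224.6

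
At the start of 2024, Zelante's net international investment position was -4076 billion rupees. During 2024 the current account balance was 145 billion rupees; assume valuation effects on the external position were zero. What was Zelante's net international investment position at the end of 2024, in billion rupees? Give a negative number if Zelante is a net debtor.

With no valuation effects, change in NIIP = current account = 145
End-of-year NIIP = -4076 + 145 = -3931

-3931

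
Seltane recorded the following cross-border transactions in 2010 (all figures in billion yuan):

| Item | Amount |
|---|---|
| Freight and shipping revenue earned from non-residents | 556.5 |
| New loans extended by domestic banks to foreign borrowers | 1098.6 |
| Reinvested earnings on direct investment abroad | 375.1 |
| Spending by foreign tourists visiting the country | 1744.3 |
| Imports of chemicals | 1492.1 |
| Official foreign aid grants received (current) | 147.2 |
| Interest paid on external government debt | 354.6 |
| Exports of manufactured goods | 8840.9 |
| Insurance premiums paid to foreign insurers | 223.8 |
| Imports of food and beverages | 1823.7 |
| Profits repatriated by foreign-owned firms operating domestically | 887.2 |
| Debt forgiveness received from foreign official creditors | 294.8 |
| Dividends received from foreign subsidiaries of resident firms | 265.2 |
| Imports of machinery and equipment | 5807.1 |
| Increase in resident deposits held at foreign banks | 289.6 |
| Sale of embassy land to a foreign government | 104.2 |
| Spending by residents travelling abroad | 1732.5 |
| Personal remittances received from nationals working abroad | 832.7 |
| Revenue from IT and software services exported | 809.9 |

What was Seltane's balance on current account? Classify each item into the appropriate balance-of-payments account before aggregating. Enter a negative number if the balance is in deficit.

Goods: 8840.9 - 1492.1 - 5807.1 - 1823.7 = -282.0
Services: -1732.5 - 223.8 + 556.5 + 809.9 + 1744.3 = 1154.4
Primary income: 265.2 - 887.2 + 375.1 - 354.6 = -601.5
Secondary income: 832.7 + 147.2 = 979.9
Current account = (-282.0) + 1154.4 + (-601.5) + 979.9 = 1250.8
(Excluded from the current account — financial account: new loans extended by domestic banks to foreign borrowers 1098.6, increase in resident deposits held at foreign banks 289.6; capital account: debt forgiveness received from foreign official creditors 294.8, sale of embassy land to a foreign government 104.2.)

1250.8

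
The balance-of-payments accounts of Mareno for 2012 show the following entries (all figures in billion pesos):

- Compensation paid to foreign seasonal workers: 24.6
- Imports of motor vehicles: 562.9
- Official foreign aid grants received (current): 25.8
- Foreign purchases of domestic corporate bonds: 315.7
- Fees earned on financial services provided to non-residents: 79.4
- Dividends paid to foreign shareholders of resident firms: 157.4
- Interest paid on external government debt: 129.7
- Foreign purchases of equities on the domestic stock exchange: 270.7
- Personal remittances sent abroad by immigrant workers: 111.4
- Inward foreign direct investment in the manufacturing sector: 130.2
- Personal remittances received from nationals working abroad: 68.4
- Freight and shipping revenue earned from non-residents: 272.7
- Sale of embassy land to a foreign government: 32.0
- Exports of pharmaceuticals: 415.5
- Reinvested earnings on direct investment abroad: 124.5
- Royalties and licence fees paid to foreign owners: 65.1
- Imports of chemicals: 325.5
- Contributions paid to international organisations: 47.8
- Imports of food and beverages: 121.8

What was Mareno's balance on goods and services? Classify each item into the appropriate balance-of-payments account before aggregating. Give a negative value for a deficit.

-307.7

Goods: -121.8 - 325.5 + 415.5 - 562.9 = -594.7
Services: -65.1 + 272.7 + 79.4 = 287.0
Trade balance = -594.7 + 287.0 = -307.7
(Excluded from the trade balance — primary income: compensation paid to foreign seasonal workers 24.6, dividends paid to foreign shareholders of resident firms 157.4, interest paid on external government debt 129.7, reinvested earnings on direct investment abroad 124.5; secondary income: official foreign aid grants received (current) 25.8, personal remittances sent abroad by immigrant workers 111.4, personal remittances received from nationals working abroad 68.4, contributions paid to international organisations 47.8; financial account: foreign purchases of domestic corporate bonds 315.7, foreign purchases of equities on the domestic stock exchange 270.7, inward foreign direct investment in the manufacturing sector 130.2; capital account: sale of embassy land to a foreign government 32.0.)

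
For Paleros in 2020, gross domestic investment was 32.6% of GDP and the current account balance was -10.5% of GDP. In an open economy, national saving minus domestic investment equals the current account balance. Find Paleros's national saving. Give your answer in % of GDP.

22.1

S - I = CA (net lending to the rest of the world).
S = I + CA = 32.6 + (-10.5) = 22.1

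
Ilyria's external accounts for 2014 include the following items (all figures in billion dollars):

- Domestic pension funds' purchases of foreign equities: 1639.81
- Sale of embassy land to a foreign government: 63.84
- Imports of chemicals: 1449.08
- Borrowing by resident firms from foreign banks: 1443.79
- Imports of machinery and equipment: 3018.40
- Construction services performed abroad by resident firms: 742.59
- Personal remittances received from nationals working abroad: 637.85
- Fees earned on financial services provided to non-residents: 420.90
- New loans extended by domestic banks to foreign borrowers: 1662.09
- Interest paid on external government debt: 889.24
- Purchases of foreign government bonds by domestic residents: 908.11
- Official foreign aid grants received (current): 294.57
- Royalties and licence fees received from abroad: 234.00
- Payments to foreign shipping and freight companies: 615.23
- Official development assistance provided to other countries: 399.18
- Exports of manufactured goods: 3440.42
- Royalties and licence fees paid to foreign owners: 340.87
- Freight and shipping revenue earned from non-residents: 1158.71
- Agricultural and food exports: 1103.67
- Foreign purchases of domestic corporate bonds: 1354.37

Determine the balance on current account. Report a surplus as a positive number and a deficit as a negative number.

1320.71

Goods: 3440.42 - 3018.40 - 1449.08 + 1103.67 = 76.61
Services: 742.59 - 340.87 + 234.00 - 615.23 + 1158.71 + 420.90 = 1600.10
Primary income: -889.24
Secondary income: -399.18 + 637.85 + 294.57 = 533.24
Current account = 76.61 + 1600.10 + (-889.24) + 533.24 = 1320.71
(Excluded from the current account — financial account: domestic pension funds' purchases of foreign equities 1639.81, borrowing by resident firms from foreign banks 1443.79, new loans extended by domestic banks to foreign borrowers 1662.09, purchases of foreign government bonds by domestic residents 908.11, foreign purchases of domestic corporate bonds 1354.37; capital account: sale of embassy land to a foreign government 63.84.)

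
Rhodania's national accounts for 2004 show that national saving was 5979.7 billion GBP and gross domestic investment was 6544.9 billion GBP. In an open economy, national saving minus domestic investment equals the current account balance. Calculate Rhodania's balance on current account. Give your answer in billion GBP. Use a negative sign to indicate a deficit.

-565.2

S - I = CA (net lending to the rest of the world).
CA = S - I = 5979.7 - 6544.9 = -565.2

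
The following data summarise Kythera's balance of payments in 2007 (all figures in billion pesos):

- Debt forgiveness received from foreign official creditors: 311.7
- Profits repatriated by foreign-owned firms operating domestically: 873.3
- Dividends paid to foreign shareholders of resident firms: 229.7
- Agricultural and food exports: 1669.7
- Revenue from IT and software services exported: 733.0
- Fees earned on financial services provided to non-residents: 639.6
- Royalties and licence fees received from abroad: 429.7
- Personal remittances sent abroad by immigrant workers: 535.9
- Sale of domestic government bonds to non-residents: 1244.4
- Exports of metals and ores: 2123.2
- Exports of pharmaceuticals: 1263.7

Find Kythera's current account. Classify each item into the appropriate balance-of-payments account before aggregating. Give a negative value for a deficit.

Goods: 2123.2 + 1669.7 + 1263.7 = 5056.6
Services: 429.7 + 733.0 + 639.6 = 1802.3
Primary income: -229.7 - 873.3 = -1103.0
Secondary income: -535.9
Current account = 5056.6 + 1802.3 + (-1103.0) + (-535.9) = 5220.0
(Excluded from the current account — capital account: debt forgiveness received from foreign official creditors 311.7; financial account: sale of domestic government bonds to non-residents 1244.4.)

5220.0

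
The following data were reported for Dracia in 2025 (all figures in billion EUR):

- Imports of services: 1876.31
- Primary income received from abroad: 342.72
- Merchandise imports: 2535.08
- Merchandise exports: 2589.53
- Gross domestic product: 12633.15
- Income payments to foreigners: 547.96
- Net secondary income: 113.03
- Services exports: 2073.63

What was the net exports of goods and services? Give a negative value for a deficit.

251.77

Goods balance = 2589.53 - 2535.08 = 54.45
Services balance = 2073.63 - 1876.31 = 197.32
Trade balance (goods + services) = 54.45 + 197.32 = 251.77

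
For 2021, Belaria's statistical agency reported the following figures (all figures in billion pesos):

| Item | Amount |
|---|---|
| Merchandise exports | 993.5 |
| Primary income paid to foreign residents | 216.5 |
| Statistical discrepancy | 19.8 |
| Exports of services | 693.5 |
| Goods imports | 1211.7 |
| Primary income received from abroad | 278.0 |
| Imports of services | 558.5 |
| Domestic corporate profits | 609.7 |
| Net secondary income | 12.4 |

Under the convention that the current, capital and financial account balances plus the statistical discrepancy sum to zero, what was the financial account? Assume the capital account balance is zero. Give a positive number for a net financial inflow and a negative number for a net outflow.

-10.5

Goods balance = 993.5 - 1211.7 = -218.2
Services balance = 693.5 - 558.5 = 135.0
Trade balance (goods + services) = -218.2 + 135.0 = -83.2
Net primary income = 278.0 - 216.5 = 61.5
Net secondary income = 12.4
Current account = -83.2 + 61.5 + 12.4 = -9.3
Financial account = -(-9.3 + 19.8) = -10.5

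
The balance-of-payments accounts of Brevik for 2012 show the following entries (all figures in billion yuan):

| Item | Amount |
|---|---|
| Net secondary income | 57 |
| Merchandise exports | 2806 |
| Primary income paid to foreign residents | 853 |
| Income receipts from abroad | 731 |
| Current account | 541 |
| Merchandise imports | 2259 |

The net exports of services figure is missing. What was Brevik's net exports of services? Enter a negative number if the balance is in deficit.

Current account = goods balance + services balance + net primary income + net secondary income
Sum of the known components = 482
Net exports of services = CA - (known components) = 541 - 482 = 59

59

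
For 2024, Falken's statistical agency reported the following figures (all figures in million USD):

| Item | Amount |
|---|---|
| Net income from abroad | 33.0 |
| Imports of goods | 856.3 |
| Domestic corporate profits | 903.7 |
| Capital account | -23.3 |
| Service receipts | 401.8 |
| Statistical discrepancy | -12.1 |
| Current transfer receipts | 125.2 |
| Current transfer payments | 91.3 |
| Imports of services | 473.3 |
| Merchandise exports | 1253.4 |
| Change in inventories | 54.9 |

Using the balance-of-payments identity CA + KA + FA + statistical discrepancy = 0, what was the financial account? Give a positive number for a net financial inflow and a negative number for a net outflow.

Goods balance = 1253.4 - 856.3 = 397.1
Services balance = 401.8 - 473.3 = -71.5
Trade balance (goods + services) = 397.1 + (-71.5) = 325.6
Net primary income = 33.0
Net secondary income = 125.2 - 91.3 = 33.9
Current account = 325.6 + 33.0 + 33.9 = 392.5
Financial account = -(392.5 + (-23.3) + (-12.1)) = -357.1

-357.1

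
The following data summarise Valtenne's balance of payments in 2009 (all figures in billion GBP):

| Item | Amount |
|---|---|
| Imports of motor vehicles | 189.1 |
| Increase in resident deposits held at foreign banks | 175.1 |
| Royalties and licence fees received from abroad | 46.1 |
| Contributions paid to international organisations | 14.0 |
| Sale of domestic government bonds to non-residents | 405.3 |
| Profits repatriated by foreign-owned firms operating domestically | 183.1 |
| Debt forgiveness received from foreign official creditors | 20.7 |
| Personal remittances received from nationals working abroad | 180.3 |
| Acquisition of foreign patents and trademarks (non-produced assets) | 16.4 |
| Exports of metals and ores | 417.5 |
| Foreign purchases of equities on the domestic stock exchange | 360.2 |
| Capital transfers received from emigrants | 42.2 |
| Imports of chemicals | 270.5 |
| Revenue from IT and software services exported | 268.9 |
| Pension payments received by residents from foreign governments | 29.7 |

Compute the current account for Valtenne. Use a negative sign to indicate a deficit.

285.8

Goods: -189.1 + 417.5 - 270.5 = -42.1
Services: 268.9 + 46.1 = 315.0
Primary income: -183.1
Secondary income: -14.0 + 29.7 + 180.3 = 196.0
Current account = (-42.1) + 315.0 + (-183.1) + 196.0 = 285.8
(Excluded from the current account — financial account: increase in resident deposits held at foreign banks 175.1, sale of domestic government bonds to non-residents 405.3, foreign purchases of equities on the domestic stock exchange 360.2; capital account: debt forgiveness received from foreign official creditors 20.7, acquisition of foreign patents and trademarks (non-produced assets) 16.4, capital transfers received from emigrants 42.2.)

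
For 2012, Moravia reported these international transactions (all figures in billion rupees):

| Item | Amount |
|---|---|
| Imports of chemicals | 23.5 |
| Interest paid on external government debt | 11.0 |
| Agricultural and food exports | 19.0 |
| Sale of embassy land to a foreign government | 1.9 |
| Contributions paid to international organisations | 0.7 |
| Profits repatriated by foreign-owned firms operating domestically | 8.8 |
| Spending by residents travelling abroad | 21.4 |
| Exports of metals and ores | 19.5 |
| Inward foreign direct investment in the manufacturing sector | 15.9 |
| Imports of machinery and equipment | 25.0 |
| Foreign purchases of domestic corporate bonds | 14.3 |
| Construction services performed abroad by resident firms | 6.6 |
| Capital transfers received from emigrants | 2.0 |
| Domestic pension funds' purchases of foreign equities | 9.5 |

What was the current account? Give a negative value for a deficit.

-45.3

Goods: -25.0 + 19.5 - 23.5 + 19.0 = -10.0
Services: -21.4 + 6.6 = -14.8
Primary income: -11.0 - 8.8 = -19.8
Secondary income: -0.7
Current account = (-10.0) + (-14.8) + (-19.8) + (-0.7) = -45.3
(Excluded from the current account — capital account: sale of embassy land to a foreign government 1.9, capital transfers received from emigrants 2.0; financial account: inward foreign direct investment in the manufacturing sector 15.9, foreign purchases of domestic corporate bonds 14.3, domestic pension funds' purchases of foreign equities 9.5.)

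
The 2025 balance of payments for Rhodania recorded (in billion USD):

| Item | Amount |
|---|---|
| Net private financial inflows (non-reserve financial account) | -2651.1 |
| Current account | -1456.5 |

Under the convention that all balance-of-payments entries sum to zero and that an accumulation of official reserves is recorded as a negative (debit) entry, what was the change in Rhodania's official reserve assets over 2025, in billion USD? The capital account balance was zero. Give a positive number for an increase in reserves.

-4107.6

Official reserve transactions balance = -((-1456.5) + (-2651.1)) = 4107.6
An accumulation of reserves is recorded as a debit (negative entry), so the change in the stock of reserves is the negative of that balance.
Change in official reserves = -(4107.6) = -4107.6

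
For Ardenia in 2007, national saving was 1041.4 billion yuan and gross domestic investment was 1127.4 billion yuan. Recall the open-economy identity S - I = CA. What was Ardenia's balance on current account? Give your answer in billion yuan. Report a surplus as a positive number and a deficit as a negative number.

S - I = CA (net lending to the rest of the world).
CA = S - I = 1041.4 - 1127.4 = -86.0

-86.0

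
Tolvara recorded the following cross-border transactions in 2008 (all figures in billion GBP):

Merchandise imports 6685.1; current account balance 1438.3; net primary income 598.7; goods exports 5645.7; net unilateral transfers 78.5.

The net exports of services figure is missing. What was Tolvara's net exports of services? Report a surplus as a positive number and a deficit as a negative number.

1800.5

Current account = goods balance + services balance + net primary income + net secondary income
Sum of the known components = -362.2
Net exports of services = CA - (known components) = 1438.3 - (-362.2) = 1800.5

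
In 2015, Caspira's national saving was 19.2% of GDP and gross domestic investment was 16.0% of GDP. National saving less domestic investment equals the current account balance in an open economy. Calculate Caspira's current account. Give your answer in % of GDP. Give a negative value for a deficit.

S - I = CA (net lending to the rest of the world).
CA = S - I = 19.2 - 16.0 = 3.2

3.2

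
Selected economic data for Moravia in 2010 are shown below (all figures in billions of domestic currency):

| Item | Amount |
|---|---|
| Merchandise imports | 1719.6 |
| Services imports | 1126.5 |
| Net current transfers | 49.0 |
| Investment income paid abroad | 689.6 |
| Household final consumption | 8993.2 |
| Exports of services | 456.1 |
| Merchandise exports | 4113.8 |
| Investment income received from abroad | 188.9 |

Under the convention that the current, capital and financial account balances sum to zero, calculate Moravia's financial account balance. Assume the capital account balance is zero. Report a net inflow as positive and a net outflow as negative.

Goods balance = 4113.8 - 1719.6 = 2394.2
Services balance = 456.1 - 1126.5 = -670.4
Trade balance (goods + services) = 2394.2 + (-670.4) = 1723.8
Net primary income = 188.9 - 689.6 = -500.7
Net secondary income = 49.0
Current account = 1723.8 + (-500.7) + 49.0 = 1272.1
Financial account = -(1272.1) = -1272.1

-1272.1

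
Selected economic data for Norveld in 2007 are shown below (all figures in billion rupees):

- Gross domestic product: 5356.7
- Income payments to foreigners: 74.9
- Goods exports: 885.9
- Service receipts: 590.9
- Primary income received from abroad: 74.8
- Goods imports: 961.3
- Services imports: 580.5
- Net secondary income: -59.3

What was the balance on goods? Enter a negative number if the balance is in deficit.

Goods balance = 885.9 - 961.3 = -75.4

-75.4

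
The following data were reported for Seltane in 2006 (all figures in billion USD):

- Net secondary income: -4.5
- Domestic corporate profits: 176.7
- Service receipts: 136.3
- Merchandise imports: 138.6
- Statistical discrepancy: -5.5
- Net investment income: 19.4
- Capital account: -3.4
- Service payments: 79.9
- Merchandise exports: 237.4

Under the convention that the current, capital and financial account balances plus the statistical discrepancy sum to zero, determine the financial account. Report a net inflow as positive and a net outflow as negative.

-161.2

Goods balance = 237.4 - 138.6 = 98.8
Services balance = 136.3 - 79.9 = 56.4
Trade balance (goods + services) = 98.8 + 56.4 = 155.2
Net primary income = 19.4
Net secondary income = -4.5
Current account = 155.2 + 19.4 + (-4.5) = 170.1
Financial account = -(170.1 + (-3.4) + (-5.5)) = -161.2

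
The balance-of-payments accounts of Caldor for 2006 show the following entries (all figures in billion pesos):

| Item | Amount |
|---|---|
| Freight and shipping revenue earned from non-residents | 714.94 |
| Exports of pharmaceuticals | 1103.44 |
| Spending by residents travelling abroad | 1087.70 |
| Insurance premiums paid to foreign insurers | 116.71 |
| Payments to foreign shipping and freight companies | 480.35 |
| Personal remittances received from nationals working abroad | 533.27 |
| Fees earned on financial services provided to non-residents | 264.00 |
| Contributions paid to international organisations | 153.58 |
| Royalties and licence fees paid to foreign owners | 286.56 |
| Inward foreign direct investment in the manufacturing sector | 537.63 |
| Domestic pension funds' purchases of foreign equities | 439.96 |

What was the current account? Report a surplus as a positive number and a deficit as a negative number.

Goods: 1103.44
Services: -480.35 - 116.71 + 714.94 + 264.00 - 286.56 - 1087.70 = -992.38
Secondary income: -153.58 + 533.27 = 379.69
Current account = 1103.44 + (-992.38) + 379.69 = 490.75
(Excluded from the current account — financial account: inward foreign direct investment in the manufacturing sector 537.63, domestic pension funds' purchases of foreign equities 439.96.)

490.75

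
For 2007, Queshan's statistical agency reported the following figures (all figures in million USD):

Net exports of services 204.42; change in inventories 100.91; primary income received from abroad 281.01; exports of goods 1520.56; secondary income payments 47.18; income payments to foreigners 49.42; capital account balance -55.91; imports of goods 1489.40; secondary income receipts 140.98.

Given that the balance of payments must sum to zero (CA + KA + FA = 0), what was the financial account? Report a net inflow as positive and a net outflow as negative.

Goods balance = 1520.56 - 1489.40 = 31.16
Services balance = 204.42
Trade balance (goods + services) = 31.16 + 204.42 = 235.58
Net primary income = 281.01 - 49.42 = 231.59
Net secondary income = 140.98 - 47.18 = 93.80
Current account = 235.58 + 231.59 + 93.80 = 560.97
Financial account = -(560.97 + (-55.91)) = -505.06

-505.06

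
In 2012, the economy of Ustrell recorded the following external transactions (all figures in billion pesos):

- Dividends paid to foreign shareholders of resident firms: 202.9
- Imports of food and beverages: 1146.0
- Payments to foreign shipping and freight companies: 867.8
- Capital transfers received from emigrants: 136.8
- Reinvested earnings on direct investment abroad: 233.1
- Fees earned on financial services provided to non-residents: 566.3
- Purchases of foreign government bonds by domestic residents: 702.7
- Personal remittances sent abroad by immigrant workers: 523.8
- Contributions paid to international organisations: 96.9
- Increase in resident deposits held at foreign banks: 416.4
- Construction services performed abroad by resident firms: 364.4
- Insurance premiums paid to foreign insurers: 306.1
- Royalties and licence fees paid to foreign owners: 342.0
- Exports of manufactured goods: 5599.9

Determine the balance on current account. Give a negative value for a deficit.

3278.2

Goods: 5599.9 - 1146.0 = 4453.9
Services: 566.3 - 342.0 - 306.1 - 867.8 + 364.4 = -585.2
Primary income: 233.1 - 202.9 = 30.2
Secondary income: -96.9 - 523.8 = -620.7
Current account = 4453.9 + (-585.2) + 30.2 + (-620.7) = 3278.2
(Excluded from the current account — capital account: capital transfers received from emigrants 136.8; financial account: purchases of foreign government bonds by domestic residents 702.7, increase in resident deposits held at foreign banks 416.4.)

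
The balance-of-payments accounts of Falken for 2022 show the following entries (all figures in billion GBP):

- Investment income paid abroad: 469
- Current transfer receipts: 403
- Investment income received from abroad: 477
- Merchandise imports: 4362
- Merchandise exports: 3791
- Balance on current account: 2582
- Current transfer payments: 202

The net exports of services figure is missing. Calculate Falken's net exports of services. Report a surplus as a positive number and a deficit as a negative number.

2944

Current account = goods balance + services balance + net primary income + net secondary income
Sum of the known components = -362
Net exports of services = CA - (known components) = 2582 - (-362) = 2944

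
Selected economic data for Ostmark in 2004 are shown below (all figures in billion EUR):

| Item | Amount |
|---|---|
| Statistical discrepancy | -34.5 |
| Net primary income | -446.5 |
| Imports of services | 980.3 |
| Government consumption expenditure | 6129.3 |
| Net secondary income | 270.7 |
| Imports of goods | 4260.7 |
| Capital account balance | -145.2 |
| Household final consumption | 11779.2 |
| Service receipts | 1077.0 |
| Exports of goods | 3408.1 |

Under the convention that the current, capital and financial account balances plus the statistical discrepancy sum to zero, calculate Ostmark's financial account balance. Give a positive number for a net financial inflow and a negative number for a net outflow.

Goods balance = 3408.1 - 4260.7 = -852.6
Services balance = 1077.0 - 980.3 = 96.7
Trade balance (goods + services) = -852.6 + 96.7 = -755.9
Net primary income = -446.5
Net secondary income = 270.7
Current account = -755.9 + (-446.5) + 270.7 = -931.7
Financial account = -(-931.7 + (-145.2) + (-34.5)) = 1111.4

1111.4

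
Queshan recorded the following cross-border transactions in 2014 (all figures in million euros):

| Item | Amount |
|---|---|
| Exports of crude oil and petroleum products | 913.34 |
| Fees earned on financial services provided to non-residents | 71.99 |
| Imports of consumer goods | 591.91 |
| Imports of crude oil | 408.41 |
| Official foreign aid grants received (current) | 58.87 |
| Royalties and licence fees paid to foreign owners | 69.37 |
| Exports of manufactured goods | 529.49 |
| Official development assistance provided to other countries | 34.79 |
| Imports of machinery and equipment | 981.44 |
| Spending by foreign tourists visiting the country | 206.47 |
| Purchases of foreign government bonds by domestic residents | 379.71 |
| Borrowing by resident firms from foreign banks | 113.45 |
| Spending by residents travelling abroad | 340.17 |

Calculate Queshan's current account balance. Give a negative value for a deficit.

Goods: 913.34 - 591.91 - 981.44 - 408.41 + 529.49 = -538.93
Services: -340.17 + 206.47 + 71.99 - 69.37 = -131.08
Secondary income: -34.79 + 58.87 = 24.08
Current account = (-538.93) + (-131.08) + 24.08 = -645.93
(Excluded from the current account — financial account: purchases of foreign government bonds by domestic residents 379.71, borrowing by resident firms from foreign banks 113.45.)

-645.93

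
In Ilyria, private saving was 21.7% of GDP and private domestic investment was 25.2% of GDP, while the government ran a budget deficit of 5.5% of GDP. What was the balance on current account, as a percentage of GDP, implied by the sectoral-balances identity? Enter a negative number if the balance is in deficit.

By the sectoral-balances identity, CA = (S_private - I) + (T - G).
Private balance = 21.7 - 25.2 = -3.5
Government balance (T - G) = -5.5
CA = -3.5 + (-5.5) = -9.0

-9.0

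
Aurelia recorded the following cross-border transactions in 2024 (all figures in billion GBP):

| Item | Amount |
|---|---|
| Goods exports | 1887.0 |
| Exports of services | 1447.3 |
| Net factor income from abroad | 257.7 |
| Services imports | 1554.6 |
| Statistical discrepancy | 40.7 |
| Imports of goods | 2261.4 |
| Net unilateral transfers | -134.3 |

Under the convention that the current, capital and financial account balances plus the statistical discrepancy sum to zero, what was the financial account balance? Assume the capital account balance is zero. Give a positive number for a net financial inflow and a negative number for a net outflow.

317.6

Goods balance = 1887.0 - 2261.4 = -374.4
Services balance = 1447.3 - 1554.6 = -107.3
Trade balance (goods + services) = -374.4 + (-107.3) = -481.7
Net primary income = 257.7
Net secondary income = -134.3
Current account = -481.7 + 257.7 + (-134.3) = -358.3
Financial account = -(-358.3 + 40.7) = 317.6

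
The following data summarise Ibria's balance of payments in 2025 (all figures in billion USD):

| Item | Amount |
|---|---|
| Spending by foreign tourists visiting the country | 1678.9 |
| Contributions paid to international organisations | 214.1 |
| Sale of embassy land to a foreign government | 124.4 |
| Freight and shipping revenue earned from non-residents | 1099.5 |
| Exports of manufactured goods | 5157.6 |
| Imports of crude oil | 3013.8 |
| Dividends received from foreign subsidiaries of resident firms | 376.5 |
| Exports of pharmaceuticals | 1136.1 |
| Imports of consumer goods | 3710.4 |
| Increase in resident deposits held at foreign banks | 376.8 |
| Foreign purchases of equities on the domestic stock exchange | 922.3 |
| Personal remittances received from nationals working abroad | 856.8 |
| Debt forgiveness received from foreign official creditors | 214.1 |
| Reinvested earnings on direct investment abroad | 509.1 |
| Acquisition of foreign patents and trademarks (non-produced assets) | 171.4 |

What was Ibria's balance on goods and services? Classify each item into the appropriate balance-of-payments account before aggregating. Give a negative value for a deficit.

Goods: -3013.8 + 5157.6 + 1136.1 - 3710.4 = -430.5
Services: 1678.9 + 1099.5 = 2778.4
Trade balance = -430.5 + 2778.4 = 2347.9
(Excluded from the trade balance — secondary income: contributions paid to international organisations 214.1, personal remittances received from nationals working abroad 856.8; capital account: sale of embassy land to a foreign government 124.4, debt forgiveness received from foreign official creditors 214.1, acquisition of foreign patents and trademarks (non-produced assets) 171.4; primary income: dividends received from foreign subsidiaries of resident firms 376.5, reinvested earnings on direct investment abroad 509.1; financial account: increase in resident deposits held at foreign banks 376.8, foreign purchases of equities on the domestic stock exchange 922.3.)

2347.9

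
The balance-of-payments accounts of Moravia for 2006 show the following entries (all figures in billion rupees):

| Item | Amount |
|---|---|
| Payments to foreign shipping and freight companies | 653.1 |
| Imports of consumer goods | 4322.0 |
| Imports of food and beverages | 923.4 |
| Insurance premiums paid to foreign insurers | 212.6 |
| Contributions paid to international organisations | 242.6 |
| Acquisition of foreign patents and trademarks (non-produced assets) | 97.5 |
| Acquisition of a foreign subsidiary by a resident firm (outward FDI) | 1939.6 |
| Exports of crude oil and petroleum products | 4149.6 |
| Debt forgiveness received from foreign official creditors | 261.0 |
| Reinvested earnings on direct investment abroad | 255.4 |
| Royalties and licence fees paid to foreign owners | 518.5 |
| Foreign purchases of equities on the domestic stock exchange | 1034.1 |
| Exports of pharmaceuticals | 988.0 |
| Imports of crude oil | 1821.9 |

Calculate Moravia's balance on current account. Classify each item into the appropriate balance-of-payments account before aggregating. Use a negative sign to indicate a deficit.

Goods: -4322.0 + 988.0 - 1821.9 + 4149.6 - 923.4 = -1929.7
Services: -653.1 - 518.5 - 212.6 = -1384.2
Primary income: 255.4
Secondary income: -242.6
Current account = (-1929.7) + (-1384.2) + 255.4 + (-242.6) = -3301.1
(Excluded from the current account — capital account: acquisition of foreign patents and trademarks (non-produced assets) 97.5, debt forgiveness received from foreign official creditors 261.0; financial account: acquisition of a foreign subsidiary by a resident firm (outward FDI) 1939.6, foreign purchases of equities on the domestic stock exchange 1034.1.)

-3301.1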